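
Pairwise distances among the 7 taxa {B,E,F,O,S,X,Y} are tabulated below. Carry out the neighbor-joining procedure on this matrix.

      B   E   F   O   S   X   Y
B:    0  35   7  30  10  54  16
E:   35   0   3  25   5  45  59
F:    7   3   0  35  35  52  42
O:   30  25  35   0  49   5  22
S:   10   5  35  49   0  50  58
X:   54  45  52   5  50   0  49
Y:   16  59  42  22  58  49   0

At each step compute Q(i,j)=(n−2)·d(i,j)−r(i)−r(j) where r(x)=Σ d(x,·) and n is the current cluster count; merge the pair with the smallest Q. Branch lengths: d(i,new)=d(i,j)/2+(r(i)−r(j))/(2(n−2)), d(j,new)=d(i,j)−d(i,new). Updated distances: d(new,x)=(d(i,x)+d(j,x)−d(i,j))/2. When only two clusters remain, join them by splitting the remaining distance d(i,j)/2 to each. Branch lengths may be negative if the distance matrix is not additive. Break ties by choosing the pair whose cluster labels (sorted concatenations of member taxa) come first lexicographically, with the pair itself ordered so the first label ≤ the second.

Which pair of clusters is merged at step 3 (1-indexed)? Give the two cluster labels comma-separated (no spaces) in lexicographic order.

step 1: merge (O,X) at d=5, Q=-396; branch lengths O→-32/5, X→57/5; new cluster OX
  updated: d(B,OX)=79/2, d(E,OX)=65/2, d(F,OX)=41, d(OX,S)=47, d(OX,Y)=33
step 2: merge (E,S) at d=5, Q=-539/2; branch lengths E→-1/16, S→81/16; new cluster ES
  updated: d(B,ES)=20, d(ES,F)=33/2, d(ES,OX)=149/4, d(ES,Y)=56
step 3: merge (OX,Y) at d=33, Q=-795/4; branch lengths OX→137/8, Y→127/8; new cluster OXY
  updated: d(B,OXY)=45/4, d(ES,OXY)=241/8, d(F,OXY)=25
step 4: merge (B,OXY) at d=45/4, Q=-657/8; branch lengths B→-45/32, OXY→405/32; new cluster BOXY
  updated: d(BOXY,ES)=311/16, d(BOXY,F)=83/8
step 5: merge (BOXY,ES) at d=311/16, Q=-741/16; branch lengths BOXY→213/32, ES→409/32; new cluster BEOSXY
  updated: d(BEOSXY,F)=119/32
step 6: merge (BEOSXY,F) at d=119/32; branch lengths BEOSXY→119/64, F→119/64; new cluster BEFOSXY
final tree: (((B:-45/32,((O:-32/5,X:57/5):137/8,Y:127/8):405/32):213/32,(E:-1/16,S:81/16):409/32):119/64,F:119/64)
total length: 2477/32

OX,Y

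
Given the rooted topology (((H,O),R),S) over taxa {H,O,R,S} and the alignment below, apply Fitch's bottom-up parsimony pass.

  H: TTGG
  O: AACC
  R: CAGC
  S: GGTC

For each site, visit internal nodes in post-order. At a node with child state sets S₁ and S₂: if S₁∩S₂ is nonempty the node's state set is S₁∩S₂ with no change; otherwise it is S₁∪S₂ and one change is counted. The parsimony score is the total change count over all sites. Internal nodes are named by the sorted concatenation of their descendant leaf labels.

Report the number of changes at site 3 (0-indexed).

1

site 0, node HO: H={T} ∪ O={A} → {A,T} (+1)
site 0, node HOR: HO={A,T} ∪ R={C} → {A,C,T} (+1)
site 0, node HORS: HOR={A,C,T} ∪ S={G} → {A,C,G,T} (+1)
site 1, node HO: H={T} ∪ O={A} → {A,T} (+1)
site 1, node HOR: HO={A,T} ∩ R={A} → {A} (+0)
site 1, node HORS: HOR={A} ∪ S={G} → {A,G} (+1)
site 2, node HO: H={G} ∪ O={C} → {C,G} (+1)
site 2, node HOR: HO={C,G} ∩ R={G} → {G} (+0)
site 2, node HORS: HOR={G} ∪ S={T} → {G,T} (+1)
site 3, node HO: H={G} ∪ O={C} → {C,G} (+1)
site 3, node HOR: HO={C,G} ∩ R={C} → {C} (+0)
site 3, node HORS: HOR={C} ∩ S={C} → {C} (+0)
per-site changes: [3, 2, 2, 1]; total = 8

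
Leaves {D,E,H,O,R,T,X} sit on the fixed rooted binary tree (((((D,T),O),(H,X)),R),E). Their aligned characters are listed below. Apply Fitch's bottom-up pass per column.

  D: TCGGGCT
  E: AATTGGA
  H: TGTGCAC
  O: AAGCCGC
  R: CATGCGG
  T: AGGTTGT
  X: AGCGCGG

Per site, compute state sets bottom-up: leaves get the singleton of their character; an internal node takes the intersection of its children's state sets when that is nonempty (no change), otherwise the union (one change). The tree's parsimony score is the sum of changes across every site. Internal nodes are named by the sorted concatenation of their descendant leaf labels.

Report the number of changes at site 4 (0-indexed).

3

DT@0: {T} ∪ {A} = {A,T} (union, +1)
DOT@0: {A,T} ∩ {A} = {A} (intersection, +0)
HX@0: {T} ∪ {A} = {A,T} (union, +1)
DHOTX@0: {A} ∩ {A,T} = {A} (intersection, +0)
DHORTX@0: {A} ∪ {C} = {A,C} (union, +1)
DEHORTX@0: {A,C} ∩ {A} = {A} (intersection, +0)
DT@1: {C} ∪ {G} = {C,G} (union, +1)
DOT@1: {C,G} ∪ {A} = {A,C,G} (union, +1)
HX@1: {G} ∩ {G} = {G} (intersection, +0)
DHOTX@1: {A,C,G} ∩ {G} = {G} (intersection, +0)
DHORTX@1: {G} ∪ {A} = {A,G} (union, +1)
DEHORTX@1: {A,G} ∩ {A} = {A} (intersection, +0)
DT@2: {G} ∩ {G} = {G} (intersection, +0)
DOT@2: {G} ∩ {G} = {G} (intersection, +0)
HX@2: {T} ∪ {C} = {C,T} (union, +1)
DHOTX@2: {G} ∪ {C,T} = {C,G,T} (union, +1)
DHORTX@2: {C,G,T} ∩ {T} = {T} (intersection, +0)
DEHORTX@2: {T} ∩ {T} = {T} (intersection, +0)
DT@3: {G} ∪ {T} = {G,T} (union, +1)
DOT@3: {G,T} ∪ {C} = {C,G,T} (union, +1)
HX@3: {G} ∩ {G} = {G} (intersection, +0)
DHOTX@3: {C,G,T} ∩ {G} = {G} (intersection, +0)
DHORTX@3: {G} ∩ {G} = {G} (intersection, +0)
DEHORTX@3: {G} ∪ {T} = {G,T} (union, +1)
DT@4: {G} ∪ {T} = {G,T} (union, +1)
DOT@4: {G,T} ∪ {C} = {C,G,T} (union, +1)
HX@4: {C} ∩ {C} = {C} (intersection, +0)
DHOTX@4: {C,G,T} ∩ {C} = {C} (intersection, +0)
DHORTX@4: {C} ∩ {C} = {C} (intersection, +0)
DEHORTX@4: {C} ∪ {G} = {C,G} (union, +1)
DT@5: {C} ∪ {G} = {C,G} (union, +1)
DOT@5: {C,G} ∩ {G} = {G} (intersection, +0)
HX@5: {A} ∪ {G} = {A,G} (union, +1)
DHOTX@5: {G} ∩ {A,G} = {G} (intersection, +0)
DHORTX@5: {G} ∩ {G} = {G} (intersection, +0)
DEHORTX@5: {G} ∩ {G} = {G} (intersection, +0)
DT@6: {T} ∩ {T} = {T} (intersection, +0)
DOT@6: {T} ∪ {C} = {C,T} (union, +1)
HX@6: {C} ∪ {G} = {C,G} (union, +1)
DHOTX@6: {C,T} ∩ {C,G} = {C} (intersection, +0)
DHORTX@6: {C} ∪ {G} = {C,G} (union, +1)
DEHORTX@6: {C,G} ∪ {A} = {A,C,G} (union, +1)
per-site changes: [3, 3, 2, 3, 3, 2, 4]; total = 20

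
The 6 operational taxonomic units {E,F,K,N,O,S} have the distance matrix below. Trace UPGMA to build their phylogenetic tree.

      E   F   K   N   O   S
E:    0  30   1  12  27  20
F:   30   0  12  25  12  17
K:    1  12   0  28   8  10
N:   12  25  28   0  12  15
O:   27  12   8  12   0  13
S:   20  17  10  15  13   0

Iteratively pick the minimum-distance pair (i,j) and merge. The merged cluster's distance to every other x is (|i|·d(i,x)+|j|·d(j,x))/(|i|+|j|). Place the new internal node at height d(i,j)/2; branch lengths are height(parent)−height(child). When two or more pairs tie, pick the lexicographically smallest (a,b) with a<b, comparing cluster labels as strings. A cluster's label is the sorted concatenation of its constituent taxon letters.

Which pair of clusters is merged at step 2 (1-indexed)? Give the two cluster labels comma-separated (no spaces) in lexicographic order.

iteration 1: select E,K (d=1); attach at lengths (1/2, 1/2); label the merged cluster EK
  updated: d(EK,F)=21, d(EK,N)=20, d(EK,O)=35/2, d(EK,S)=15
iteration 2: select F,O (d=12); attach at lengths (6, 6); label the merged cluster FO
  updated: d(EK,FO)=77/4, d(FO,N)=37/2, d(FO,S)=15
iteration 3: select EK,S (d=15); attach at lengths (7, 15/2); label the merged cluster EKS
  updated: d(EKS,FO)=107/6, d(EKS,N)=55/3
iteration 4: select EKS,FO (d=107/6); attach at lengths (17/12, 35/12); label the merged cluster EFKOS
  updated: d(EFKOS,N)=92/5
iteration 5: select EFKOS,N (d=92/5); attach at lengths (17/60, 46/5); label the merged cluster EFKNOS
final tree: ((((E:1/2,K:1/2):7,S:15/2):17/12,(F:6,O:6):35/12):17/60,N:46/5)
total length: 2479/60

F,O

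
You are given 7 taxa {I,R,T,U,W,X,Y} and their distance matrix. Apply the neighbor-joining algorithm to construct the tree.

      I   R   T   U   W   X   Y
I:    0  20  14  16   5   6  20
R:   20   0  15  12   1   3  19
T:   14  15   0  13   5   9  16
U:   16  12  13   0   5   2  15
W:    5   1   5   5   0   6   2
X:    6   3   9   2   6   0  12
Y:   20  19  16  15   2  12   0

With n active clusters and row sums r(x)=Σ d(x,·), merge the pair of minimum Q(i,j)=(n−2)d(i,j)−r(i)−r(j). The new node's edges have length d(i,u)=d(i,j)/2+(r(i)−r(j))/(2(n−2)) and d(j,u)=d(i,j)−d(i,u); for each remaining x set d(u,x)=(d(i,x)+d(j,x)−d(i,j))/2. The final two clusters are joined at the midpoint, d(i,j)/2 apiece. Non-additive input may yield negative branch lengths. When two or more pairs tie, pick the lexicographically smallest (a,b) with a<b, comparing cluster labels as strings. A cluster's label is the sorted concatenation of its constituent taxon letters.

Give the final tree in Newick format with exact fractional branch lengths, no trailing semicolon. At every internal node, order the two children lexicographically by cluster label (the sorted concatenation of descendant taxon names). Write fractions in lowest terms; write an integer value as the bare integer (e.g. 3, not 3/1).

(((I:8,T:6):5/8,((R:43/8,X:-19/8):5/4,U:17/4):19/8):23/16,(W:-5,Y:7):23/16)

1. join W+Y (d=2, Q=-98) ⇒ WY; edges |W|=-5, |Y|=7
  updated: d(I,WY)=23/2, d(R,WY)=9, d(T,WY)=19/2, d(U,WY)=9, d(WY,X)=8
2. join R+X (d=3, Q=-75) ⇒ RX; edges |R|=43/8, |X|=-19/8
  updated: d(I,RX)=23/2, d(RX,T)=21/2, d(RX,U)=11/2, d(RX,WY)=7
3. join RX+U (d=11/2, Q=-123/2) ⇒ RUX; edges |RX|=5/4, |U|=17/4
  updated: d(I,RUX)=11, d(RUX,T)=9, d(RUX,WY)=21/4
4. join I+T (d=14, Q=-41) ⇒ IT; edges |I|=8, |T|=6
  updated: d(IT,RUX)=3, d(IT,WY)=7/2
5. join IT+RUX (d=3, Q=-47/4) ⇒ IRTUX; edges |IT|=5/8, |RUX|=19/8
  updated: d(IRTUX,WY)=23/8
6. join IRTUX+WY (d=23/8) ⇒ IRTUWXY; edges |IRTUX|=23/16, |WY|=23/16
final tree: (((I:8,T:6):5/8,((R:43/8,X:-19/8):5/4,U:17/4):19/8):23/16,(W:-5,Y:7):23/16)
total length: 243/8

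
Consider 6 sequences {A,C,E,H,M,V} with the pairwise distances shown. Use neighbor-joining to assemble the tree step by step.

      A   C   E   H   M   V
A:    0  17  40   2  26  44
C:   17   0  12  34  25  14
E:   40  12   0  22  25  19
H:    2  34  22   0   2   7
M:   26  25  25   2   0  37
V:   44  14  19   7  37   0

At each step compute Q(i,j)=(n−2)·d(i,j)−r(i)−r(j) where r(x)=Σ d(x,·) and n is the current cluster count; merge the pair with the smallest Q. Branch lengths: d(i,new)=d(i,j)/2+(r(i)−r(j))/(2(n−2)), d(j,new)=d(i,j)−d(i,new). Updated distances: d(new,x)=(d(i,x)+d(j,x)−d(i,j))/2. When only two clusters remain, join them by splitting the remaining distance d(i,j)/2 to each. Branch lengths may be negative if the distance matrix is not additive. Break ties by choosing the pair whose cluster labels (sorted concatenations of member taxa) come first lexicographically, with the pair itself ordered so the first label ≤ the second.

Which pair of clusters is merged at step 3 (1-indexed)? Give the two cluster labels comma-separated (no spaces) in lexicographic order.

iteration 1: select A,H (d=2, Q=-188); attach at lengths (35/4, -27/4); label the merged cluster AH
  updated: d(AH,C)=49/2, d(AH,E)=30, d(AH,M)=13, d(AH,V)=49/2
iteration 2: select AH,M (d=13, Q=-153); attach at lengths (31/6, 47/6); label the merged cluster AHM
  updated: d(AHM,C)=73/4, d(AHM,E)=21, d(AHM,V)=97/4
iteration 3: select AHM,E (d=21, Q=-147/2); attach at lengths (107/8, 61/8); label the merged cluster AEHM
  updated: d(AEHM,C)=37/8, d(AEHM,V)=89/8
iteration 4: select AEHM,C (d=37/8, Q=-119/4); attach at lengths (7/8, 15/4); label the merged cluster ACEHM
  updated: d(ACEHM,V)=41/4
iteration 5: select ACEHM,V (d=41/4); attach at lengths (41/8, 41/8); label the merged cluster ACEHMV
final tree: (((((A:35/4,H:-27/4):31/6,M:47/6):107/8,E:61/8):7/8,C:15/4):41/8,V:41/8)
total length: 407/8

AHM,E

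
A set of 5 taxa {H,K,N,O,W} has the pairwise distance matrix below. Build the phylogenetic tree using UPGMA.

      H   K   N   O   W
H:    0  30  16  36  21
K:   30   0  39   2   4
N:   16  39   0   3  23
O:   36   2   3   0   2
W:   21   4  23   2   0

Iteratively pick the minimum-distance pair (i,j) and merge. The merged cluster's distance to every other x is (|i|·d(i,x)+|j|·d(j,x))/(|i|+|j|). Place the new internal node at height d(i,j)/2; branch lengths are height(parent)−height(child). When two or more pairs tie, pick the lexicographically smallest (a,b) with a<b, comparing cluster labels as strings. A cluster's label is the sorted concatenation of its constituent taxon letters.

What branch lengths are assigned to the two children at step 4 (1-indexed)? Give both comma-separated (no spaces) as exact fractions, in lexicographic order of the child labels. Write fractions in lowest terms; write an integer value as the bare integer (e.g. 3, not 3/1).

1. join K+O (d=2) ⇒ KO; edges |K|=1, |O|=1
  updated: d(H,KO)=33, d(KO,N)=21, d(KO,W)=3
2. join KO+W (d=3) ⇒ KOW; edges |KO|=1/2, |W|=3/2
  updated: d(H,KOW)=29, d(KOW,N)=65/3
3. join H+N (d=16) ⇒ HN; edges |H|=8, |N|=8
  updated: d(HN,KOW)=76/3
4. join HN+KOW (d=76/3) ⇒ HKNOW; edges |HN|=14/3, |KOW|=67/6
final tree: ((H:8,N:8):14/3,((K:1,O:1):1/2,W:3/2):67/6)
total length: 215/6

14/3,67/6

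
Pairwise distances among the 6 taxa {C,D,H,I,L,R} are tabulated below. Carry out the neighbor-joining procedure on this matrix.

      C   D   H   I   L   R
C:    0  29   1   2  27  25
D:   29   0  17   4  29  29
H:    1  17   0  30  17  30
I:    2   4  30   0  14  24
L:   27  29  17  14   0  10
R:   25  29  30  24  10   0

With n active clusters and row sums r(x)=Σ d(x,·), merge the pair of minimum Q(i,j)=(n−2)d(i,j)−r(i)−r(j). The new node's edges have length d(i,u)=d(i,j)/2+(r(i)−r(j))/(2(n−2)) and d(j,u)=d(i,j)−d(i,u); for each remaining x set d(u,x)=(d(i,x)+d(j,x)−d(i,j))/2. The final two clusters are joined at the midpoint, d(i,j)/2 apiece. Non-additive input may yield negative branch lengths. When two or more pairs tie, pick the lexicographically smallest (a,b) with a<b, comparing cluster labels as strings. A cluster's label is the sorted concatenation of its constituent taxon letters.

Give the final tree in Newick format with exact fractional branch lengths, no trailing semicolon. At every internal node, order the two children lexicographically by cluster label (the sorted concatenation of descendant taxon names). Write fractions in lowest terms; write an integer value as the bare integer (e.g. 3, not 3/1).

iteration 1: select C,H (d=1, Q=-175); attach at lengths (-7/8, 15/8); label the merged cluster CH
  updated: d(CH,D)=45/2, d(CH,I)=31/2, d(CH,L)=43/2, d(CH,R)=27
iteration 2: select L,R (d=10, Q=-269/2); attach at lengths (29/12, 91/12); label the merged cluster LR
  updated: d(CH,LR)=77/4, d(D,LR)=24, d(I,LR)=14
iteration 3: select CH,LR (d=77/4, Q=-76); attach at lengths (77/8, 77/8); label the merged cluster CHLR
  updated: d(CHLR,D)=109/8, d(CHLR,I)=41/8
iteration 4: select CHLR,D (d=109/8, Q=-91/4); attach at lengths (59/8, 25/4); label the merged cluster CDHLR
  updated: d(CDHLR,I)=-9/4
iteration 5: select CDHLR,I (d=-9/4); attach at lengths (-9/8, -9/8); label the merged cluster CDHILR
final tree: ((((C:-7/8,H:15/8):77/8,(L:29/12,R:91/12):77/8):59/8,D:25/4):-9/8,I:-9/8)
total length: 333/8

((((C:-7/8,H:15/8):77/8,(L:29/12,R:91/12):77/8):59/8,D:25/4):-9/8,I:-9/8)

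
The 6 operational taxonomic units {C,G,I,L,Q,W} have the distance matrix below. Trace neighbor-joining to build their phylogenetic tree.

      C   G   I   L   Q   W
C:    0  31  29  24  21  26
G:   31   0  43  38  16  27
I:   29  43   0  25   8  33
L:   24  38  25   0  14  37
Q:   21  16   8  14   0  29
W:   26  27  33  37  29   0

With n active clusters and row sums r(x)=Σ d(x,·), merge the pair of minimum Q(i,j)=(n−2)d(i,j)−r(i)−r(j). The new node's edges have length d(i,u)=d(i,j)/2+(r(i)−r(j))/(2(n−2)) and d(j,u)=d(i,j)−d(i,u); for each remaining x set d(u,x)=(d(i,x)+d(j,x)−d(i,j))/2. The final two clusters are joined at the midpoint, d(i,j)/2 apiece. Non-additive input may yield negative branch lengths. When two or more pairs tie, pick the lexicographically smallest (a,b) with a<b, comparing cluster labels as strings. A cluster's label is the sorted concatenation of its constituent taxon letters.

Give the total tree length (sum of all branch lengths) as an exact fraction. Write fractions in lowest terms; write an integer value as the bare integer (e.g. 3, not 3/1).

step 1: merge (G,W) at d=27, Q=-199; branch lengths G→111/8, W→105/8; new cluster GW
  updated: d(C,GW)=15, d(GW,I)=49/2, d(GW,L)=24, d(GW,Q)=9
step 2: merge (C,GW) at d=15, Q=-233/2; branch lengths C→41/4, GW→19/4; new cluster CGW
  updated: d(CGW,I)=77/4, d(CGW,L)=33/2, d(CGW,Q)=15/2
step 3: merge (CGW,L) at d=33/2, Q=-263/4; branch lengths CGW→83/16, L→181/16; new cluster CGLW
  updated: d(CGLW,I)=111/8, d(CGLW,Q)=5/2
step 4: merge (CGLW,I) at d=111/8, Q=-195/8; branch lengths CGLW→67/16, I→155/16; new cluster CGILW
  updated: d(CGILW,Q)=-27/16
step 5: merge (CGILW,Q) at d=-27/16; branch lengths CGILW→-27/32, Q→-27/32; new cluster CGILQW
final tree: ((((C:41/4,(G:111/8,W:105/8):19/4):83/16,L:181/16):67/16,I:155/16):-27/32,Q:-27/32)
total length: 1131/16

1131/16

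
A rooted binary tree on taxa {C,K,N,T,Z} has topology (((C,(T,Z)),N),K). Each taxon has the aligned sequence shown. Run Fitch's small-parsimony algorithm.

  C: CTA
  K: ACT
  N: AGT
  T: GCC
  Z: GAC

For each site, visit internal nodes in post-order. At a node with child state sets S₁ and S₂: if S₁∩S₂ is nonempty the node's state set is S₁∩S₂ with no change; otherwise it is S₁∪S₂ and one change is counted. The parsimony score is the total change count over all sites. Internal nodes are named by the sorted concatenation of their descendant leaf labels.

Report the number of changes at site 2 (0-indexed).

2

TZ@0: {G} ∩ {G} = {G} (intersection, +0)
CTZ@0: {C} ∪ {G} = {C,G} (union, +1)
CNTZ@0: {C,G} ∪ {A} = {A,C,G} (union, +1)
CKNTZ@0: {A,C,G} ∩ {A} = {A} (intersection, +0)
TZ@1: {C} ∪ {A} = {A,C} (union, +1)
CTZ@1: {T} ∪ {A,C} = {A,C,T} (union, +1)
CNTZ@1: {A,C,T} ∪ {G} = {A,C,G,T} (union, +1)
CKNTZ@1: {A,C,G,T} ∩ {C} = {C} (intersection, +0)
TZ@2: {C} ∩ {C} = {C} (intersection, +0)
CTZ@2: {A} ∪ {C} = {A,C} (union, +1)
CNTZ@2: {A,C} ∪ {T} = {A,C,T} (union, +1)
CKNTZ@2: {A,C,T} ∩ {T} = {T} (intersection, +0)
per-site changes: [2, 3, 2]; total = 7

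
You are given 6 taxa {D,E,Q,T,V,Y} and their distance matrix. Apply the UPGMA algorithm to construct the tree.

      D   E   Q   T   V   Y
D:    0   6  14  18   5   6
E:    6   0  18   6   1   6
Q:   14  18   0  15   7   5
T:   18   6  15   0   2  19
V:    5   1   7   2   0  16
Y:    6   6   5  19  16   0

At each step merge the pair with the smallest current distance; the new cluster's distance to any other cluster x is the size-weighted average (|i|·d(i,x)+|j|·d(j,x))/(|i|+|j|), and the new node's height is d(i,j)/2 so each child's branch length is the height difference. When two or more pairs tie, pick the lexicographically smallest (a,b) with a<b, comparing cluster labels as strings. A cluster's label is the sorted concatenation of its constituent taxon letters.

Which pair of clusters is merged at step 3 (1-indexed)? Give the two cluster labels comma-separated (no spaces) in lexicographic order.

1. join E+V (d=1) ⇒ EV; edges |E|=1/2, |V|=1/2
  updated: d(D,EV)=11/2, d(EV,Q)=25/2, d(EV,T)=4, d(EV,Y)=11
2. join EV+T (d=4) ⇒ ETV; edges |EV|=3/2, |T|=2
  updated: d(D,ETV)=29/3, d(ETV,Q)=40/3, d(ETV,Y)=41/3
3. join Q+Y (d=5) ⇒ QY; edges |Q|=5/2, |Y|=5/2
  updated: d(D,QY)=10, d(ETV,QY)=27/2
4. join D+ETV (d=29/3) ⇒ DETV; edges |D|=29/6, |ETV|=17/6
  updated: d(DETV,QY)=101/8
5. join DETV+QY (d=101/8) ⇒ DEQTVY; edges |DETV|=71/48, |QY|=61/16
final tree: ((D:29/6,((E:1/2,V:1/2):3/2,T:2):17/6):71/48,(Q:5/2,Y:5/2):61/16)
total length: 539/24

Q,Y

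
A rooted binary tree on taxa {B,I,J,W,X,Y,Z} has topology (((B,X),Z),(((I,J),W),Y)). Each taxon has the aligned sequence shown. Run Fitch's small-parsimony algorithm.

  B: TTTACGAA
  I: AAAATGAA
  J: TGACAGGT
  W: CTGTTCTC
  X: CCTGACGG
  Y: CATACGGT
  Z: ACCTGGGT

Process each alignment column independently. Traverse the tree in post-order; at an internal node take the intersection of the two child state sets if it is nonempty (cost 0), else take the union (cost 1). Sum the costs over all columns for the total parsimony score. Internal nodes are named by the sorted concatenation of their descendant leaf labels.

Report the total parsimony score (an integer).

28

site 0, node BX: B={T} ∪ X={C} → {C,T} (+1)
site 0, node BXZ: BX={C,T} ∪ Z={A} → {A,C,T} (+1)
site 0, node IJ: I={A} ∪ J={T} → {A,T} (+1)
site 0, node IJW: IJ={A,T} ∪ W={C} → {A,C,T} (+1)
site 0, node IJWY: IJW={A,C,T} ∩ Y={C} → {C} (+0)
site 0, node BIJWXYZ: BXZ={A,C,T} ∩ IJWY={C} → {C} (+0)
site 1, node BX: B={T} ∪ X={C} → {C,T} (+1)
site 1, node BXZ: BX={C,T} ∩ Z={C} → {C} (+0)
site 1, node IJ: I={A} ∪ J={G} → {A,G} (+1)
site 1, node IJW: IJ={A,G} ∪ W={T} → {A,G,T} (+1)
site 1, node IJWY: IJW={A,G,T} ∩ Y={A} → {A} (+0)
site 1, node BIJWXYZ: BXZ={C} ∪ IJWY={A} → {A,C} (+1)
site 2, node BX: B={T} ∩ X={T} → {T} (+0)
site 2, node BXZ: BX={T} ∪ Z={C} → {C,T} (+1)
site 2, node IJ: I={A} ∩ J={A} → {A} (+0)
site 2, node IJW: IJ={A} ∪ W={G} → {A,G} (+1)
site 2, node IJWY: IJW={A,G} ∪ Y={T} → {A,G,T} (+1)
site 2, node BIJWXYZ: BXZ={C,T} ∩ IJWY={A,G,T} → {T} (+0)
site 3, node BX: B={A} ∪ X={G} → {A,G} (+1)
site 3, node BXZ: BX={A,G} ∪ Z={T} → {A,G,T} (+1)
site 3, node IJ: I={A} ∪ J={C} → {A,C} (+1)
site 3, node IJW: IJ={A,C} ∪ W={T} → {A,C,T} (+1)
site 3, node IJWY: IJW={A,C,T} ∩ Y={A} → {A} (+0)
site 3, node BIJWXYZ: BXZ={A,G,T} ∩ IJWY={A} → {A} (+0)
site 4, node BX: B={C} ∪ X={A} → {A,C} (+1)
site 4, node BXZ: BX={A,C} ∪ Z={G} → {A,C,G} (+1)
site 4, node IJ: I={T} ∪ J={A} → {A,T} (+1)
site 4, node IJW: IJ={A,T} ∩ W={T} → {T} (+0)
site 4, node IJWY: IJW={T} ∪ Y={C} → {C,T} (+1)
site 4, node BIJWXYZ: BXZ={A,C,G} ∩ IJWY={C,T} → {C} (+0)
site 5, node BX: B={G} ∪ X={C} → {C,G} (+1)
site 5, node BXZ: BX={C,G} ∩ Z={G} → {G} (+0)
site 5, node IJ: I={G} ∩ J={G} → {G} (+0)
site 5, node IJW: IJ={G} ∪ W={C} → {C,G} (+1)
site 5, node IJWY: IJW={C,G} ∩ Y={G} → {G} (+0)
site 5, node BIJWXYZ: BXZ={G} ∩ IJWY={G} → {G} (+0)
site 6, node BX: B={A} ∪ X={G} → {A,G} (+1)
site 6, node BXZ: BX={A,G} ∩ Z={G} → {G} (+0)
site 6, node IJ: I={A} ∪ J={G} → {A,G} (+1)
site 6, node IJW: IJ={A,G} ∪ W={T} → {A,G,T} (+1)
site 6, node IJWY: IJW={A,G,T} ∩ Y={G} → {G} (+0)
site 6, node BIJWXYZ: BXZ={G} ∩ IJWY={G} → {G} (+0)
site 7, node BX: B={A} ∪ X={G} → {A,G} (+1)
site 7, node BXZ: BX={A,G} ∪ Z={T} → {A,G,T} (+1)
site 7, node IJ: I={A} ∪ J={T} → {A,T} (+1)
site 7, node IJW: IJ={A,T} ∪ W={C} → {A,C,T} (+1)
site 7, node IJWY: IJW={A,C,T} ∩ Y={T} → {T} (+0)
site 7, node BIJWXYZ: BXZ={A,G,T} ∩ IJWY={T} → {T} (+0)
per-site changes: [4, 4, 3, 4, 4, 2, 3, 4]; total = 28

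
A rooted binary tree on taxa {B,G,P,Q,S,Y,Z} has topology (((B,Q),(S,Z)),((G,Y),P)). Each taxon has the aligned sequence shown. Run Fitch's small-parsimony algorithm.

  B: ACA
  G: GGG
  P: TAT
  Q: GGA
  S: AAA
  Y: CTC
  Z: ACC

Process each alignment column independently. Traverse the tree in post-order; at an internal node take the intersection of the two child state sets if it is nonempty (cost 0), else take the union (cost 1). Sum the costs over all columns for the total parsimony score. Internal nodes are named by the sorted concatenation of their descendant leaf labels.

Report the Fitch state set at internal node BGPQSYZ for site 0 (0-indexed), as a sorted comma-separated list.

A,C,G,T

site 0, node BQ: B={A} ∪ Q={G} → {A,G} (+1)
site 0, node SZ: S={A} ∩ Z={A} → {A} (+0)
site 0, node BQSZ: BQ={A,G} ∩ SZ={A} → {A} (+0)
site 0, node GY: G={G} ∪ Y={C} → {C,G} (+1)
site 0, node GPY: GY={C,G} ∪ P={T} → {C,G,T} (+1)
site 0, node BGPQSYZ: BQSZ={A} ∪ GPY={C,G,T} → {A,C,G,T} (+1)
site 1, node BQ: B={C} ∪ Q={G} → {C,G} (+1)
site 1, node SZ: S={A} ∪ Z={C} → {A,C} (+1)
site 1, node BQSZ: BQ={C,G} ∩ SZ={A,C} → {C} (+0)
site 1, node GY: G={G} ∪ Y={T} → {G,T} (+1)
site 1, node GPY: GY={G,T} ∪ P={A} → {A,G,T} (+1)
site 1, node BGPQSYZ: BQSZ={C} ∪ GPY={A,G,T} → {A,C,G,T} (+1)
site 2, node BQ: B={A} ∩ Q={A} → {A} (+0)
site 2, node SZ: S={A} ∪ Z={C} → {A,C} (+1)
site 2, node BQSZ: BQ={A} ∩ SZ={A,C} → {A} (+0)
site 2, node GY: G={G} ∪ Y={C} → {C,G} (+1)
site 2, node GPY: GY={C,G} ∪ P={T} → {C,G,T} (+1)
site 2, node BGPQSYZ: BQSZ={A} ∪ GPY={C,G,T} → {A,C,G,T} (+1)
per-site changes: [4, 5, 4]; total = 13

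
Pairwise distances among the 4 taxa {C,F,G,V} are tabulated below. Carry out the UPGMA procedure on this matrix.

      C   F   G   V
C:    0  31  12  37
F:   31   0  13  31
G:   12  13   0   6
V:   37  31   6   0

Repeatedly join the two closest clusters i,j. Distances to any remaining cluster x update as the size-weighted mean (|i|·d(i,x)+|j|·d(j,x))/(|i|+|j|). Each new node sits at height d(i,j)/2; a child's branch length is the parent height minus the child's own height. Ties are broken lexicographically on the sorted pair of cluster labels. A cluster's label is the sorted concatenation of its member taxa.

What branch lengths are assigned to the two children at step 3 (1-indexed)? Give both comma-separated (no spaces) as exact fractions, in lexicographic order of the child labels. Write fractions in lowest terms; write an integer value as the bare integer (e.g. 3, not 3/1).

40/3,7/3

1. join G+V (d=6) ⇒ GV; edges |G|=3, |V|=3
  updated: d(C,GV)=49/2, d(F,GV)=22
2. join F+GV (d=22) ⇒ FGV; edges |F|=11, |GV|=8
  updated: d(C,FGV)=80/3
3. join C+FGV (d=80/3) ⇒ CFGV; edges |C|=40/3, |FGV|=7/3
final tree: (C:40/3,(F:11,(G:3,V:3):8):7/3)
total length: 122/3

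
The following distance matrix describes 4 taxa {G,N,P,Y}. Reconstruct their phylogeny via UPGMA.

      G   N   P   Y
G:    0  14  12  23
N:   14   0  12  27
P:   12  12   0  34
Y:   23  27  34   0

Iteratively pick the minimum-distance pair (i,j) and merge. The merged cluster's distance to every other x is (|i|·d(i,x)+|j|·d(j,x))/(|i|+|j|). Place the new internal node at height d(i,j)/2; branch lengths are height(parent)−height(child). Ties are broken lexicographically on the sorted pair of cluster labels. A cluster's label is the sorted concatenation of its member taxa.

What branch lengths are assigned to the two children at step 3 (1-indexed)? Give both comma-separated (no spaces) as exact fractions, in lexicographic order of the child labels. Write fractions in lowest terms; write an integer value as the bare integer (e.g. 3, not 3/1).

1. join G+P (d=12) ⇒ GP; edges |G|=6, |P|=6
  updated: d(GP,N)=13, d(GP,Y)=57/2
2. join GP+N (d=13) ⇒ GNP; edges |GP|=1/2, |N|=13/2
  updated: d(GNP,Y)=28
3. join GNP+Y (d=28) ⇒ GNPY; edges |GNP|=15/2, |Y|=14
final tree: (((G:6,P:6):1/2,N:13/2):15/2,Y:14)
total length: 81/2

15/2,14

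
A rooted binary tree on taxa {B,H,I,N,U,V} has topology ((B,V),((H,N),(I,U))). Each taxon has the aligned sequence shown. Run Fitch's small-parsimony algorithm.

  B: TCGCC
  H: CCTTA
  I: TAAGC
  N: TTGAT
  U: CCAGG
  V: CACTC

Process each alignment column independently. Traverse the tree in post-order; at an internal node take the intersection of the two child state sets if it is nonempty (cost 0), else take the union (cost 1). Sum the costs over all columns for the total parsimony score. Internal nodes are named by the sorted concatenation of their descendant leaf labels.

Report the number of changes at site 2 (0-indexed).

site 0, node BV: B={T} ∪ V={C} → {C,T} (+1)
site 0, node HN: H={C} ∪ N={T} → {C,T} (+1)
site 0, node IU: I={T} ∪ U={C} → {C,T} (+1)
site 0, node HINU: HN={C,T} ∩ IU={C,T} → {C,T} (+0)
site 0, node BHINUV: BV={C,T} ∩ HINU={C,T} → {C,T} (+0)
site 1, node BV: B={C} ∪ V={A} → {A,C} (+1)
site 1, node HN: H={C} ∪ N={T} → {C,T} (+1)
site 1, node IU: I={A} ∪ U={C} → {A,C} (+1)
site 1, node HINU: HN={C,T} ∩ IU={A,C} → {C} (+0)
site 1, node BHINUV: BV={A,C} ∩ HINU={C} → {C} (+0)
site 2, node BV: B={G} ∪ V={C} → {C,G} (+1)
site 2, node HN: H={T} ∪ N={G} → {G,T} (+1)
site 2, node IU: I={A} ∩ U={A} → {A} (+0)
site 2, node HINU: HN={G,T} ∪ IU={A} → {A,G,T} (+1)
site 2, node BHINUV: BV={C,G} ∩ HINU={A,G,T} → {G} (+0)
site 3, node BV: B={C} ∪ V={T} → {C,T} (+1)
site 3, node HN: H={T} ∪ N={A} → {A,T} (+1)
site 3, node IU: I={G} ∩ U={G} → {G} (+0)
site 3, node HINU: HN={A,T} ∪ IU={G} → {A,G,T} (+1)
site 3, node BHINUV: BV={C,T} ∩ HINU={A,G,T} → {T} (+0)
site 4, node BV: B={C} ∩ V={C} → {C} (+0)
site 4, node HN: H={A} ∪ N={T} → {A,T} (+1)
site 4, node IU: I={C} ∪ U={G} → {C,G} (+1)
site 4, node HINU: HN={A,T} ∪ IU={C,G} → {A,C,G,T} (+1)
site 4, node BHINUV: BV={C} ∩ HINU={A,C,G,T} → {C} (+0)
per-site changes: [3, 3, 3, 3, 3]; total = 15

3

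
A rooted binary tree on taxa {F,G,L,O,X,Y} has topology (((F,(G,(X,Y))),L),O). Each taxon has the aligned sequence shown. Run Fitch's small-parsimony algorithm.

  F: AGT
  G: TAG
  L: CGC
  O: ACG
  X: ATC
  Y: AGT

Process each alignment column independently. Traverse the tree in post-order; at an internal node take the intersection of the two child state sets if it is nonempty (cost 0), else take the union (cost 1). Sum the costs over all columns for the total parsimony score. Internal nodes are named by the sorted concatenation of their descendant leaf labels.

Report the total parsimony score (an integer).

XY@0: {A} ∩ {A} = {A} (intersection, +0)
GXY@0: {T} ∪ {A} = {A,T} (union, +1)
FGXY@0: {A} ∩ {A,T} = {A} (intersection, +0)
FGLXY@0: {A} ∪ {C} = {A,C} (union, +1)
FGLOXY@0: {A,C} ∩ {A} = {A} (intersection, +0)
XY@1: {T} ∪ {G} = {G,T} (union, +1)
GXY@1: {A} ∪ {G,T} = {A,G,T} (union, +1)
FGXY@1: {G} ∩ {A,G,T} = {G} (intersection, +0)
FGLXY@1: {G} ∩ {G} = {G} (intersection, +0)
FGLOXY@1: {G} ∪ {C} = {C,G} (union, +1)
XY@2: {C} ∪ {T} = {C,T} (union, +1)
GXY@2: {G} ∪ {C,T} = {C,G,T} (union, +1)
FGXY@2: {T} ∩ {C,G,T} = {T} (intersection, +0)
FGLXY@2: {T} ∪ {C} = {C,T} (union, +1)
FGLOXY@2: {C,T} ∪ {G} = {C,G,T} (union, +1)
per-site changes: [2, 3, 4]; total = 9

9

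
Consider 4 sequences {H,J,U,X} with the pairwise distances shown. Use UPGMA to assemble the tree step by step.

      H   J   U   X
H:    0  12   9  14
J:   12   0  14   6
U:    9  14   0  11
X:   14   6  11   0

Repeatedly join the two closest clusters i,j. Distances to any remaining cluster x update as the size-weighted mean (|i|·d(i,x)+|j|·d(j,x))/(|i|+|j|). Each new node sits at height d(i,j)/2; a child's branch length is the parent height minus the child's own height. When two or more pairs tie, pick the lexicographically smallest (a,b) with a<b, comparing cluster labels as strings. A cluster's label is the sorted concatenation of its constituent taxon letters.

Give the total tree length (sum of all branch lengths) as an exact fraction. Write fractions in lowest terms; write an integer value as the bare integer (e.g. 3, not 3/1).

81/4

step 1: merge (J,X) at d=6; branch lengths J→3, X→3; new cluster JX
  updated: d(H,JX)=13, d(JX,U)=25/2
step 2: merge (H,U) at d=9; branch lengths H→9/2, U→9/2; new cluster HU
  updated: d(HU,JX)=51/4
step 3: merge (HU,JX) at d=51/4; branch lengths HU→15/8, JX→27/8; new cluster HJUX
final tree: ((H:9/2,U:9/2):15/8,(J:3,X:3):27/8)
total length: 81/4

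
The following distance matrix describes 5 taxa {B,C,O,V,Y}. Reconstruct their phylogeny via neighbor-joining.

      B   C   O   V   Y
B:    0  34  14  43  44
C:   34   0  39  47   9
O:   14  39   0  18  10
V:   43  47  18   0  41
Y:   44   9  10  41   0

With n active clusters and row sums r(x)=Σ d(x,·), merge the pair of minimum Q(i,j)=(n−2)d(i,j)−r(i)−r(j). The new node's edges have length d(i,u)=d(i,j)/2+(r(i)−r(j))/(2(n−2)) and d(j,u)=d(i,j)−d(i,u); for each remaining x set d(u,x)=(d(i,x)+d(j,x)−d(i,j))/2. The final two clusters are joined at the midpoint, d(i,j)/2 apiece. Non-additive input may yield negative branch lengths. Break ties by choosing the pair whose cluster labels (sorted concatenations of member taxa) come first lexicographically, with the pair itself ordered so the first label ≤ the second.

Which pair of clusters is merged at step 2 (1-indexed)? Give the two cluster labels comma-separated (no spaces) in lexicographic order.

iteration 1: select C,Y (d=9, Q=-206); attach at lengths (26/3, 1/3); label the merged cluster CY
  updated: d(B,CY)=69/2, d(CY,O)=20, d(CY,V)=79/2
iteration 2: select B,CY (d=69/2, Q=-233/2); attach at lengths (133/8, 143/8); label the merged cluster BCY
  updated: d(BCY,O)=-1/4, d(BCY,V)=24
iteration 3: select BCY,O (d=-1/4, Q=-167/4); attach at lengths (23/8, -25/8); label the merged cluster BCOY
  updated: d(BCOY,V)=169/8
iteration 4: select BCOY,V (d=169/8); attach at lengths (169/16, 169/16); label the merged cluster BCOVY
final tree: (((B:133/8,(C:26/3,Y:1/3):143/8):23/8,O:-25/8):169/16,V:169/16)
total length: 515/8

B,CY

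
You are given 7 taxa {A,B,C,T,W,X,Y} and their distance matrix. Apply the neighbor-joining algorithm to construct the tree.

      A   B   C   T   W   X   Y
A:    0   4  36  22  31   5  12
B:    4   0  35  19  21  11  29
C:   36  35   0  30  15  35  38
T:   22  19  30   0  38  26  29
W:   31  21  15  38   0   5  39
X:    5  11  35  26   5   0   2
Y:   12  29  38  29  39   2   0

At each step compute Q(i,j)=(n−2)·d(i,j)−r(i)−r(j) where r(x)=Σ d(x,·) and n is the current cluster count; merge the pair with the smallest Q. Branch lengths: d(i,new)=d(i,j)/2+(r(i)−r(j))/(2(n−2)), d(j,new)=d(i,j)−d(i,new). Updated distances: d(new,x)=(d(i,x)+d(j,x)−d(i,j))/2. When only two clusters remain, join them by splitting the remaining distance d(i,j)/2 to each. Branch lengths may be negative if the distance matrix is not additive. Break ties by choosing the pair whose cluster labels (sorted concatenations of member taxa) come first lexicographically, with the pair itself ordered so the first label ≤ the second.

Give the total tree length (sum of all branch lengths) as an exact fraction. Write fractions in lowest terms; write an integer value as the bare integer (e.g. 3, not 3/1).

1969/32

1. join C+W (d=15, Q=-263) ⇒ CW; edges |C|=23/2, |W|=7/2
  updated: d(A,CW)=26, d(B,CW)=41/2, d(CW,T)=53/2, d(CW,X)=25/2, d(CW,Y)=31
2. join X+Y (d=2, Q=-303/2) ⇒ XY; edges |X|=-77/16, |Y|=109/16
  updated: d(A,XY)=15/2, d(B,XY)=19, d(CW,XY)=83/4, d(T,XY)=53/2
3. join A+XY (d=15/2, Q=-443/4) ⇒ AXY; edges |A|=11/8, |XY|=49/8
  updated: d(AXY,B)=31/4, d(AXY,CW)=157/8, d(AXY,T)=41/2
4. join AXY+B (d=31/4, Q=-637/8) ⇒ ABXY; edges |AXY|=129/32, |B|=119/32
  updated: d(ABXY,CW)=259/16, d(ABXY,T)=127/8
5. join ABXY+CW (d=259/16, Q=-937/16) ⇒ ABCWXY; edges |ABXY|=89/32, |CW|=429/32
  updated: d(ABCWXY,T)=419/32
6. join ABCWXY+T (d=419/32) ⇒ ABCTWXY; edges |ABCWXY|=419/64, |T|=419/64
final tree: ((((A:11/8,(X:-77/16,Y:109/16):49/8):129/32,B:119/32):89/32,(C:23/2,W:7/2):429/32):419/64,T:419/64)
total length: 1969/32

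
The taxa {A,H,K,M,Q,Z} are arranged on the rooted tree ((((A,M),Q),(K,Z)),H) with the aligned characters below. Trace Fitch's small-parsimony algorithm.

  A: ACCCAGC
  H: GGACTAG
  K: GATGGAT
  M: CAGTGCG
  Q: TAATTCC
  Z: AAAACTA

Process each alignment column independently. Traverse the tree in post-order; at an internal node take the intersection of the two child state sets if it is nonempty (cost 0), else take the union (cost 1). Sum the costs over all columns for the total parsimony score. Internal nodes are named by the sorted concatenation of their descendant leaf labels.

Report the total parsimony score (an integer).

site 0, node AM: A={A} ∪ M={C} → {A,C} (+1)
site 0, node AMQ: AM={A,C} ∪ Q={T} → {A,C,T} (+1)
site 0, node KZ: K={G} ∪ Z={A} → {A,G} (+1)
site 0, node AKMQZ: AMQ={A,C,T} ∩ KZ={A,G} → {A} (+0)
site 0, node AHKMQZ: AKMQZ={A} ∪ H={G} → {A,G} (+1)
site 1, node AM: A={C} ∪ M={A} → {A,C} (+1)
site 1, node AMQ: AM={A,C} ∩ Q={A} → {A} (+0)
site 1, node KZ: K={A} ∩ Z={A} → {A} (+0)
site 1, node AKMQZ: AMQ={A} ∩ KZ={A} → {A} (+0)
site 1, node AHKMQZ: AKMQZ={A} ∪ H={G} → {A,G} (+1)
site 2, node AM: A={C} ∪ M={G} → {C,G} (+1)
site 2, node AMQ: AM={C,G} ∪ Q={A} → {A,C,G} (+1)
site 2, node KZ: K={T} ∪ Z={A} → {A,T} (+1)
site 2, node AKMQZ: AMQ={A,C,G} ∩ KZ={A,T} → {A} (+0)
site 2, node AHKMQZ: AKMQZ={A} ∩ H={A} → {A} (+0)
site 3, node AM: A={C} ∪ M={T} → {C,T} (+1)
site 3, node AMQ: AM={C,T} ∩ Q={T} → {T} (+0)
site 3, node KZ: K={G} ∪ Z={A} → {A,G} (+1)
site 3, node AKMQZ: AMQ={T} ∪ KZ={A,G} → {A,G,T} (+1)
site 3, node AHKMQZ: AKMQZ={A,G,T} ∪ H={C} → {A,C,G,T} (+1)
site 4, node AM: A={A} ∪ M={G} → {A,G} (+1)
site 4, node AMQ: AM={A,G} ∪ Q={T} → {A,G,T} (+1)
site 4, node KZ: K={G} ∪ Z={C} → {C,G} (+1)
site 4, node AKMQZ: AMQ={A,G,T} ∩ KZ={C,G} → {G} (+0)
site 4, node AHKMQZ: AKMQZ={G} ∪ H={T} → {G,T} (+1)
site 5, node AM: A={G} ∪ M={C} → {C,G} (+1)
site 5, node AMQ: AM={C,G} ∩ Q={C} → {C} (+0)
site 5, node KZ: K={A} ∪ Z={T} → {A,T} (+1)
site 5, node AKMQZ: AMQ={C} ∪ KZ={A,T} → {A,C,T} (+1)
site 5, node AHKMQZ: AKMQZ={A,C,T} ∩ H={A} → {A} (+0)
site 6, node AM: A={C} ∪ M={G} → {C,G} (+1)
site 6, node AMQ: AM={C,G} ∩ Q={C} → {C} (+0)
site 6, node KZ: K={T} ∪ Z={A} → {A,T} (+1)
site 6, node AKMQZ: AMQ={C} ∪ KZ={A,T} → {A,C,T} (+1)
site 6, node AHKMQZ: AKMQZ={A,C,T} ∪ H={G} → {A,C,G,T} (+1)
per-site changes: [4, 2, 3, 4, 4, 3, 4]; total = 24

24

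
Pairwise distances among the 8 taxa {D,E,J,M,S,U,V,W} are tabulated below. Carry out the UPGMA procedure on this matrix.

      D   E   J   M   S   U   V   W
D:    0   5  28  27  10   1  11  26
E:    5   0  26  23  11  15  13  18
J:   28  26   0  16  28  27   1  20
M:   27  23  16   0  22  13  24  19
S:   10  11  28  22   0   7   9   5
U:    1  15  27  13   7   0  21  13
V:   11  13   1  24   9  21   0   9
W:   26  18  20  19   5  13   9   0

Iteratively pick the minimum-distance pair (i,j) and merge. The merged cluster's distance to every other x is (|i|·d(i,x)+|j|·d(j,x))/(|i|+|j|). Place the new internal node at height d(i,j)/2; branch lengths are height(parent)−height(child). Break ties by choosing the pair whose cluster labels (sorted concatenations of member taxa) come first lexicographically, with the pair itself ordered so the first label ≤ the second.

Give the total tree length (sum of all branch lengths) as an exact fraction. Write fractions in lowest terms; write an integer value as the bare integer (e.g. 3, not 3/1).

1. join D+U (d=1) ⇒ DU; edges |D|=1/2, |U|=1/2
  updated: d(DU,E)=10, d(DU,J)=55/2, d(DU,M)=20, d(DU,S)=17/2, d(DU,V)=16, d(DU,W)=39/2
2. join J+V (d=1) ⇒ JV; edges |J|=1/2, |V|=1/2
  updated: d(DU,JV)=87/4, d(E,JV)=39/2, d(JV,M)=20, d(JV,S)=37/2, d(JV,W)=29/2
3. join S+W (d=5) ⇒ SW; edges |S|=5/2, |W|=5/2
  updated: d(DU,SW)=14, d(E,SW)=29/2, d(JV,SW)=33/2, d(M,SW)=41/2
4. join DU+E (d=10) ⇒ DEU; edges |DU|=9/2, |E|=5
  updated: d(DEU,JV)=21, d(DEU,M)=21, d(DEU,SW)=85/6
5. join DEU+SW (d=85/6) ⇒ DESUW; edges |DEU|=25/12, |SW|=55/12
  updated: d(DESUW,JV)=96/5, d(DESUW,M)=104/5
6. join DESUW+JV (d=96/5) ⇒ DEJSUVW; edges |DESUW|=151/60, |JV|=91/10
  updated: d(DEJSUVW,M)=144/7
7. join DEJSUVW+M (d=144/7) ⇒ DEJMSUVW; edges |DEJSUVW|=24/35, |M|=72/7
final tree: (((((D:1/2,U:1/2):9/2,E:5):25/12,(S:5/2,W:5/2):55/12):151/60,(J:1/2,V:1/2):91/10):24/35,M:72/7)
total length: 19217/420

19217/420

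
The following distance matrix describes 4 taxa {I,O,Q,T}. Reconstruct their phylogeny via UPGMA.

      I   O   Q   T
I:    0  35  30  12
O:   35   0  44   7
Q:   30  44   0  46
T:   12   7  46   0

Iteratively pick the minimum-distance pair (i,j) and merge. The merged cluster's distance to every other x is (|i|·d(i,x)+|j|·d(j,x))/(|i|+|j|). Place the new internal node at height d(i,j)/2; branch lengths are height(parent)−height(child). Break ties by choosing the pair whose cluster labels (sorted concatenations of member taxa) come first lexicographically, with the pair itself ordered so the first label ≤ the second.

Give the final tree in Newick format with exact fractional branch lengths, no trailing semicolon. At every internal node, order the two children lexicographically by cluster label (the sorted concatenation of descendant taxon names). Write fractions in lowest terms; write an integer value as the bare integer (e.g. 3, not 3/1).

iteration 1: select O,T (d=7); attach at lengths (7/2, 7/2); label the merged cluster OT
  updated: d(I,OT)=47/2, d(OT,Q)=45
iteration 2: select I,OT (d=47/2); attach at lengths (47/4, 33/4); label the merged cluster IOT
  updated: d(IOT,Q)=40
iteration 3: select IOT,Q (d=40); attach at lengths (33/4, 20); label the merged cluster IOQT
final tree: ((I:47/4,(O:7/2,T:7/2):33/4):33/4,Q:20)
total length: 221/4

((I:47/4,(O:7/2,T:7/2):33/4):33/4,Q:20)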